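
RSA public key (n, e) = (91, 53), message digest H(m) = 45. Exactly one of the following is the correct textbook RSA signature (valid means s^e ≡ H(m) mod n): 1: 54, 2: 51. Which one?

1

Candidate 1: Squares mod 91: 54^1≡54, 54^2≡4, 54^4≡16, 54^8≡74, 54^16≡16, 54^32≡74; 53 = 32 + 16 + 4 + 1, so 54^53 ≡ 74·16·16·54 ≡ 45 (mod 91)
  → matches H(m) = 45
Candidate 2: Squares mod 91: 51^1≡51, 51^2≡53, 51^4≡79, 51^8≡53, 51^16≡79, 51^32≡53; 53 = 32 + 16 + 4 + 1, so 51^53 ≡ 53·79·79·51 ≡ 25 (mod 91)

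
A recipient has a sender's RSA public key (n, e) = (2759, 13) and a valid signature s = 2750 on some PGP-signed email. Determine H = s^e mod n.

Squares mod 2759: s^1≡2750, s^2≡81, s^4≡1043, s^8≡803
13 = 8 + 4 + 1, so s^13 ≡ 803·1043·2750 ≡ 2586 (mod 2759)

2586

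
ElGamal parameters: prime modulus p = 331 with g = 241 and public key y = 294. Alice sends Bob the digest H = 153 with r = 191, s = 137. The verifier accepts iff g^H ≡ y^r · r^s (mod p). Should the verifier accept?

accept

Left side g^H mod p:
241^2 = 58081 ≡ 156
241^4 ≡ 156^2 = 24336 ≡ 173
241^8 ≡ 173^2 = 29929 ≡ 139
241^16 ≡ 139^2 = 19321 ≡ 123
241^32 ≡ 123^2 = 15129 ≡ 234
241^64 ≡ 234^2 = 54756 ≡ 141
241^128 ≡ 141^2 = 19881 ≡ 21
153 = 128 + 16 + 8 + 1, so 241^153 ≡ 21·123·139·241 ≡ 214 (mod 331)
Right side y^r · r^s mod p:
294^2 = 86436 ≡ 45
294^4 ≡ 45^2 = 2025 ≡ 39
294^8 ≡ 39^2 = 1521 ≡ 197
294^16 ≡ 197^2 = 38809 ≡ 82
294^32 ≡ 82^2 = 6724 ≡ 104
294^64 ≡ 104^2 = 10816 ≡ 224
294^128 ≡ 224^2 = 50176 ≡ 195
191 = 128 + 32 + 16 + 8 + 4 + 2 + 1, so 294^191 ≡ 195·104·82·197·39·45·294 ≡ 54 (mod 331)
191^2 = 36481 ≡ 71
191^4 ≡ 71^2 = 5041 ≡ 76
191^8 ≡ 76^2 = 5776 ≡ 149
191^16 ≡ 149^2 = 22201 ≡ 24
191^32 ≡ 24^2 = 576 ≡ 245
191^64 ≡ 245^2 = 60025 ≡ 114
191^128 ≡ 114^2 = 12996 ≡ 87
137 = 128 + 8 + 1, so 191^137 ≡ 87·149·191 ≡ 53 (mod 331)
54·53 = 2862 ≡ 214 (mod 331)
214 ≡ 214 (mod 331), so the signature is genuine.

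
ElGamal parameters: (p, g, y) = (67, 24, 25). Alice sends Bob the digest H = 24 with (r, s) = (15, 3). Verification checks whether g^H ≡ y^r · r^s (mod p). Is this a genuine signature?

Left side g^H mod p:
24^2 = 576 ≡ 40
24^4 ≡ 40^2 = 1600 ≡ 59
24^8 ≡ 59^2 = 3481 ≡ 64
24^16 ≡ 64^2 = 4096 ≡ 9
24 = 16 + 8, so 24^24 ≡ 9·64 ≡ 40 (mod 67)
Right side y^r · r^s mod p:
25^2 = 625 ≡ 22
25^4 ≡ 22^2 = 484 ≡ 15
25^8 ≡ 15^2 = 225 ≡ 24
15 = 8 + 4 + 2 + 1, so 25^15 ≡ 24·15·22·25 ≡ 15 (mod 67)
15^2 = 225 ≡ 24
3 = 2 + 1, so 15^3 ≡ 24·15 ≡ 25 (mod 67)
15·25 = 375 ≡ 40 (mod 67)
40 ≡ 40 (mod 67), so the signature is genuine.

genuine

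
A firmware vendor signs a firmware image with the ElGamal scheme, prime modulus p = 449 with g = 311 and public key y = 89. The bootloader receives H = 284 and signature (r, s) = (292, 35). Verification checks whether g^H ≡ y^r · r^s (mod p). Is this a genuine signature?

forged

Left side g^H mod p:
311^2 = 96721 ≡ 186
311^4 ≡ 186^2 = 34596 ≡ 23
311^8 ≡ 23^2 = 529 ≡ 80
311^16 ≡ 80^2 = 6400 ≡ 114
311^32 ≡ 114^2 = 12996 ≡ 424
311^64 ≡ 424^2 = 179776 ≡ 176
311^128 ≡ 176^2 = 30976 ≡ 444
311^256 ≡ 444^2 = 197136 ≡ 25
284 = 256 + 16 + 8 + 4, so 311^284 ≡ 25·114·80·23 ≡ 129 (mod 449)
Right side y^r · r^s mod p:
89^2 = 7921 ≡ 288
89^4 ≡ 288^2 = 82944 ≡ 328
89^8 ≡ 328^2 = 107584 ≡ 273
89^16 ≡ 273^2 = 74529 ≡ 444
89^32 ≡ 444^2 = 197136 ≡ 25
89^64 ≡ 25^2 = 625 ≡ 176
89^128 ≡ 176^2 = 30976 ≡ 444
89^256 ≡ 444^2 = 197136 ≡ 25
292 = 256 + 32 + 4, so 89^292 ≡ 25·25·328 ≡ 256 (mod 449)
292^2 = 85264 ≡ 403
292^4 ≡ 403^2 = 162409 ≡ 320
292^8 ≡ 320^2 = 102400 ≡ 28
292^16 ≡ 28^2 = 784 ≡ 335
292^32 ≡ 335^2 = 112225 ≡ 424
35 = 32 + 2 + 1, so 292^35 ≡ 424·403·292 ≡ 397 (mod 449)
256·397 = 101632 ≡ 158 (mod 449)
129 ≠ 158, so verification fails.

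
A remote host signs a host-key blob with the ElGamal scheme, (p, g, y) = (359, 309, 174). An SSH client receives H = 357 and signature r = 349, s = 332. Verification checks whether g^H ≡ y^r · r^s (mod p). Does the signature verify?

Left side g^H mod p:
309^2 = 95481 ≡ 346
309^4 ≡ 346^2 = 119716 ≡ 169
309^8 ≡ 169^2 = 28561 ≡ 200
309^16 ≡ 200^2 = 40000 ≡ 151
309^32 ≡ 151^2 = 22801 ≡ 184
309^64 ≡ 184^2 = 33856 ≡ 110
309^128 ≡ 110^2 = 12100 ≡ 253
309^256 ≡ 253^2 = 64009 ≡ 107
357 = 256 + 64 + 32 + 4 + 1, so 309^357 ≡ 107·110·184·169·309 ≡ 280 (mod 359)
Right side y^r · r^s mod p:
174^2 = 30276 ≡ 120
174^4 ≡ 120^2 = 14400 ≡ 40
174^8 ≡ 40^2 = 1600 ≡ 164
174^16 ≡ 164^2 = 26896 ≡ 330
174^32 ≡ 330^2 = 108900 ≡ 123
174^64 ≡ 123^2 = 15129 ≡ 51
174^128 ≡ 51^2 = 2601 ≡ 88
174^256 ≡ 88^2 = 7744 ≡ 205
349 = 256 + 64 + 16 + 8 + 4 + 1, so 174^349 ≡ 205·51·330·164·40·174 ≡ 279 (mod 359)
349^2 = 121801 ≡ 100
349^4 ≡ 100^2 = 10000 ≡ 307
349^8 ≡ 307^2 = 94249 ≡ 191
349^16 ≡ 191^2 = 36481 ≡ 222
349^32 ≡ 222^2 = 49284 ≡ 101
349^64 ≡ 101^2 = 10201 ≡ 149
349^128 ≡ 149^2 = 22201 ≡ 302
349^256 ≡ 302^2 = 91204 ≡ 18
332 = 256 + 64 + 8 + 4, so 349^332 ≡ 18·149·191·307 ≡ 176 (mod 359)
279·176 = 49104 ≡ 280 (mod 359)
280 ≡ 280 (mod 359), so the signature is genuine.

verifies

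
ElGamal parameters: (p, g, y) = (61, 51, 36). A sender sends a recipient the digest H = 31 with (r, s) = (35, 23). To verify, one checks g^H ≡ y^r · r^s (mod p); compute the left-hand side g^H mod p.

51^2 = 2601 ≡ 39
51^4 ≡ 39^2 = 1521 ≡ 57
51^8 ≡ 57^2 = 3249 ≡ 16
51^16 ≡ 16^2 = 256 ≡ 12
31 = 16 + 8 + 4 + 2 + 1, so 51^31 ≡ 12·16·57·39·51 ≡ 10 (mod 61)

10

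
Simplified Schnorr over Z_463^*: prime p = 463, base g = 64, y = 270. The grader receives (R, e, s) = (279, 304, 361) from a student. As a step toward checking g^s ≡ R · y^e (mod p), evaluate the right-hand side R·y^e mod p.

270^2 = 72900 ≡ 209
270^4 ≡ 209^2 = 43681 ≡ 159
270^8 ≡ 159^2 = 25281 ≡ 279
270^16 ≡ 279^2 = 77841 ≡ 57
270^32 ≡ 57^2 = 3249 ≡ 8
270^64 ≡ 8^2 = 64
270^128 ≡ 64^2 = 4096 ≡ 392
270^256 ≡ 392^2 = 153664 ≡ 411
304 = 256 + 32 + 16, so 270^304 ≡ 411·8·57 ≡ 364 (mod 463)
R · y^e ≡ 279·364 = 101556 ≡ 159 (mod 463)

159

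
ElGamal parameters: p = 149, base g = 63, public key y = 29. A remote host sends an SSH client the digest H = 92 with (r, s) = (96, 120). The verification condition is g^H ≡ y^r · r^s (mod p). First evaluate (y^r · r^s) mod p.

Squares mod 149: 29^1≡29, 29^2≡96, 29^4≡127, 29^8≡37, 29^16≡28, 29^32≡39, 29^64≡31
96 = 64 + 32, so 29^96 ≡ 31·39 ≡ 17 (mod 149)
Squares mod 149: 96^1≡96, 96^2≡127, 96^4≡37, 96^8≡28, 96^16≡39, 96^32≡31, 96^64≡67
120 = 64 + 32 + 16 + 8, so 96^120 ≡ 67·31·39·28 ≡ 6 (mod 149)
y^r · r^s ≡ 17·6 = 102 ≡ 102 (mod 149)

102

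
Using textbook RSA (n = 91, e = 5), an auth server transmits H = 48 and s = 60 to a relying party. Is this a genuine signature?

Squares mod 91: s^1≡60, s^2≡51, s^4≡53
5 = 4 + 1, so s^5 ≡ 53·60 ≡ 86 (mod 91)
86 ≠ 48, so verification fails.

forged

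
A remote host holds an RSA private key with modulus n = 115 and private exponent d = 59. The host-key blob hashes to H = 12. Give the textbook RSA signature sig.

H^2 ≡ 12^2 = 144 ≡ 29
H^4 ≡ 29^2 = 841 ≡ 36
H^8 ≡ 36^2 = 1296 ≡ 31
H^16 ≡ 31^2 = 961 ≡ 41
H^32 ≡ 41^2 = 1681 ≡ 71
59 = 32 + 16 + 8 + 2 + 1, so H^59 ≡ 71·41·31·29·12 ≡ 13 (mod 115)

13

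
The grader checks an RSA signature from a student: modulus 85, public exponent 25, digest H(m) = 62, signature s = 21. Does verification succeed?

fails

Squares mod 85: s^1≡21, s^2≡16, s^4≡1, s^8≡1, s^16≡1
25 = 16 + 8 + 1, so s^25 ≡ 1·1·21 ≡ 21 (mod 85)
21 ≠ 62, so verification fails.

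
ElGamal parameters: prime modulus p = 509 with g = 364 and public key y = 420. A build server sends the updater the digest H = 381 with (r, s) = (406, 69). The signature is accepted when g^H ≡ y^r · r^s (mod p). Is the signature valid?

Left side g^H mod p:
364^2 = 132496 ≡ 156
364^4 ≡ 156^2 = 24336 ≡ 413
364^8 ≡ 413^2 = 170569 ≡ 54
364^16 ≡ 54^2 = 2916 ≡ 371
364^32 ≡ 371^2 = 137641 ≡ 211
364^64 ≡ 211^2 = 44521 ≡ 238
364^128 ≡ 238^2 = 56644 ≡ 145
364^256 ≡ 145^2 = 21025 ≡ 156
381 = 256 + 64 + 32 + 16 + 8 + 4 + 1, so 364^381 ≡ 156·238·211·371·54·413·364 ≡ 508 (mod 509)
Right side y^r · r^s mod p:
420^2 = 176400 ≡ 286
420^4 ≡ 286^2 = 81796 ≡ 356
420^8 ≡ 356^2 = 126736 ≡ 504
420^16 ≡ 504^2 = 254016 ≡ 25
420^32 ≡ 25^2 = 625 ≡ 116
420^64 ≡ 116^2 = 13456 ≡ 222
420^128 ≡ 222^2 = 49284 ≡ 420
420^256 ≡ 420^2 = 176400 ≡ 286
406 = 256 + 128 + 16 + 4 + 2, so 420^406 ≡ 286·420·25·356·286 ≡ 436 (mod 509)
406^2 = 164836 ≡ 429
406^4 ≡ 429^2 = 184041 ≡ 292
406^8 ≡ 292^2 = 85264 ≡ 261
406^16 ≡ 261^2 = 68121 ≡ 424
406^32 ≡ 424^2 = 179776 ≡ 99
406^64 ≡ 99^2 = 9801 ≡ 130
69 = 64 + 4 + 1, so 406^69 ≡ 130·292·406 ≡ 258 (mod 509)
436·258 = 112488 ≡ 508 (mod 509)
508 ≡ 508 (mod 509), so the signature is genuine.

valid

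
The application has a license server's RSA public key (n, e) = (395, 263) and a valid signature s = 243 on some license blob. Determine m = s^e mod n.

s^263 mod 395 = 267

267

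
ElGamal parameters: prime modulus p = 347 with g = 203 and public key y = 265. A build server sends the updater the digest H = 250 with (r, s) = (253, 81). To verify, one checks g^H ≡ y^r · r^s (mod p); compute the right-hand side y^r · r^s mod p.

265^2 = 70225 ≡ 131
265^4 ≡ 131^2 = 17161 ≡ 158
265^8 ≡ 158^2 = 24964 ≡ 327
265^16 ≡ 327^2 = 106929 ≡ 53
265^32 ≡ 53^2 = 2809 ≡ 33
265^64 ≡ 33^2 = 1089 ≡ 48
265^128 ≡ 48^2 = 2304 ≡ 222
253 = 128 + 64 + 32 + 16 + 8 + 4 + 1, so 265^253 ≡ 222·48·33·53·327·158·265 ≡ 232 (mod 347)
253^2 = 64009 ≡ 161
253^4 ≡ 161^2 = 25921 ≡ 243
253^8 ≡ 243^2 = 59049 ≡ 59
253^16 ≡ 59^2 = 3481 ≡ 11
253^32 ≡ 11^2 = 121
253^64 ≡ 121^2 = 14641 ≡ 67
81 = 64 + 16 + 1, so 253^81 ≡ 67·11·253 ≡ 122 (mod 347)
y^r · r^s ≡ 232·122 = 28304 ≡ 197 (mod 347)

197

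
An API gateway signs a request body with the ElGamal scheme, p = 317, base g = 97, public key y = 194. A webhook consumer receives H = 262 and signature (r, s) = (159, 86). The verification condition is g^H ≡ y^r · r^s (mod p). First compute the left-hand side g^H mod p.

44

97^2 = 9409 ≡ 216
97^4 ≡ 216^2 = 46656 ≡ 57
97^8 ≡ 57^2 = 3249 ≡ 79
97^16 ≡ 79^2 = 6241 ≡ 218
97^32 ≡ 218^2 = 47524 ≡ 291
97^64 ≡ 291^2 = 84681 ≡ 42
97^128 ≡ 42^2 = 1764 ≡ 179
97^256 ≡ 179^2 = 32041 ≡ 24
262 = 256 + 4 + 2, so 97^262 ≡ 24·57·216 ≡ 44 (mod 317)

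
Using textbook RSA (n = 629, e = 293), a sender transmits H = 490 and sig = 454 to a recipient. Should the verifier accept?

reject

sig^2 ≡ 454^2 = 206116 ≡ 433
sig^4 ≡ 433^2 = 187489 ≡ 47
sig^8 ≡ 47^2 = 2209 ≡ 322
sig^16 ≡ 322^2 = 103684 ≡ 528
sig^32 ≡ 528^2 = 278784 ≡ 137
sig^64 ≡ 137^2 = 18769 ≡ 528
sig^128 ≡ 528^2 = 278784 ≡ 137
sig^256 ≡ 137^2 = 18769 ≡ 528
293 = 256 + 32 + 4 + 1, so sig^293 ≡ 528·137·47·454 ≡ 581 (mod 629)
sig^293 mod 629 = 581, but H = 490.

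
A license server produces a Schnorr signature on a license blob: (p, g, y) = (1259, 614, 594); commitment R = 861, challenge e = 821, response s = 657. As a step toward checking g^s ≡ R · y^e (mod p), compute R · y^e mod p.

594^2 = 352836 ≡ 316
594^4 ≡ 316^2 = 99856 ≡ 395
594^8 ≡ 395^2 = 156025 ≡ 1168
594^16 ≡ 1168^2 = 1364224 ≡ 727
594^32 ≡ 727^2 = 528529 ≡ 1008
594^64 ≡ 1008^2 = 1016064 ≡ 51
594^128 ≡ 51^2 = 2601 ≡ 83
594^256 ≡ 83^2 = 6889 ≡ 594
594^512 ≡ 594^2 = 352836 ≡ 316
821 = 512 + 256 + 32 + 16 + 4 + 1, so 594^821 ≡ 316·594·1008·727·395·594 ≡ 456 (mod 1259)
R · y^e ≡ 861·456 = 392616 ≡ 1067 (mod 1259)

1067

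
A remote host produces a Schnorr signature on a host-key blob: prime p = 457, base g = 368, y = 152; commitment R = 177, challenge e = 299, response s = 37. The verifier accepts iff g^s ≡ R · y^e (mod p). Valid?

no

g^s mod p:
368^2 = 135424 ≡ 152
368^4 ≡ 152^2 = 23104 ≡ 254
368^8 ≡ 254^2 = 64516 ≡ 79
368^16 ≡ 79^2 = 6241 ≡ 300
368^32 ≡ 300^2 = 90000 ≡ 428
37 = 32 + 4 + 1, so 368^37 ≡ 428·254·368 ≡ 236 (mod 457)
R · y^e mod p:
152^2 = 23104 ≡ 254
152^4 ≡ 254^2 = 64516 ≡ 79
152^8 ≡ 79^2 = 6241 ≡ 300
152^16 ≡ 300^2 = 90000 ≡ 428
152^32 ≡ 428^2 = 183184 ≡ 384
152^64 ≡ 384^2 = 147456 ≡ 302
152^128 ≡ 302^2 = 91204 ≡ 261
152^256 ≡ 261^2 = 68121 ≡ 28
299 = 256 + 32 + 8 + 2 + 1, so 152^299 ≡ 28·384·300·254·152 ≡ 115 (mod 457)
177·115 = 20355 ≡ 247 (mod 457)
236 ≠ 247; the check fails.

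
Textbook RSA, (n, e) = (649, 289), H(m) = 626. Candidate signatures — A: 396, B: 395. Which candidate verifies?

B

Candidate A: Squares mod 649: 396^1≡396, 396^2≡407, 396^4≡154, 396^8≡352, 396^16≡594, 396^32≡429, 396^64≡374, 396^128≡341, 396^256≡110; 289 = 256 + 32 + 1, so 396^289 ≡ 110·429·396 ≡ 583 (mod 649)
Candidate B: Squares mod 649: 395^1≡395, 395^2≡265, 395^4≡133, 395^8≡166, 395^16≡298, 395^32≡540, 395^64≡199, 395^128≡12, 395^256≡144; 289 = 256 + 32 + 1, so 395^289 ≡ 144·540·395 ≡ 626 (mod 649)
  → matches H(m) = 626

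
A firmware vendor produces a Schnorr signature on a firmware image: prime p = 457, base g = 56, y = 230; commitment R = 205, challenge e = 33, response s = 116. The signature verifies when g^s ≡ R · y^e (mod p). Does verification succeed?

passes

g^s mod p:
56^2 = 3136 ≡ 394
56^4 ≡ 394^2 = 155236 ≡ 313
56^8 ≡ 313^2 = 97969 ≡ 171
56^16 ≡ 171^2 = 29241 ≡ 450
56^32 ≡ 450^2 = 202500 ≡ 49
56^64 ≡ 49^2 = 2401 ≡ 116
116 = 64 + 32 + 16 + 4, so 56^116 ≡ 116·49·450·313 ≡ 63 (mod 457)
R · y^e mod p:
230^2 = 52900 ≡ 345
230^4 ≡ 345^2 = 119025 ≡ 205
230^8 ≡ 205^2 = 42025 ≡ 438
230^16 ≡ 438^2 = 191844 ≡ 361
230^32 ≡ 361^2 = 130321 ≡ 76
33 = 32 + 1, so 230^33 ≡ 76·230 ≡ 114 (mod 457)
205·114 = 23370 ≡ 63 (mod 457)
63 ≡ 63 (mod 457); signature holds.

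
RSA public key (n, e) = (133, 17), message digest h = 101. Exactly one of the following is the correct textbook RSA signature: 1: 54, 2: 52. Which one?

Candidate 1: Squares mod 133: 54^1≡54, 54^2≡123, 54^4≡100, 54^8≡25, 54^16≡93; 17 = 16 + 1, so 54^17 ≡ 93·54 ≡ 101 (mod 133)
  → matches h = 101
Candidate 2: Squares mod 133: 52^1≡52, 52^2≡44, 52^4≡74, 52^8≡23, 52^16≡130; 17 = 16 + 1, so 52^17 ≡ 130·52 ≡ 110 (mod 133)

1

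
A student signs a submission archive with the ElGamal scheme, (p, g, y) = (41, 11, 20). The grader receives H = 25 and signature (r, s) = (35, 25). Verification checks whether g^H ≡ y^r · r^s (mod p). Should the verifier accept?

Left side g^H mod p:
11^2 = 121 ≡ 39
11^4 ≡ 39^2 = 1521 ≡ 4
11^8 ≡ 4^2 = 16
11^16 ≡ 16^2 = 256 ≡ 10
25 = 16 + 8 + 1, so 11^25 ≡ 10·16·11 ≡ 38 (mod 41)
Right side y^r · r^s mod p:
20^2 = 400 ≡ 31
20^4 ≡ 31^2 = 961 ≡ 18
20^8 ≡ 18^2 = 324 ≡ 37
20^16 ≡ 37^2 = 1369 ≡ 16
20^32 ≡ 16^2 = 256 ≡ 10
35 = 32 + 2 + 1, so 20^35 ≡ 10·31·20 ≡ 9 (mod 41)
35^2 = 1225 ≡ 36
35^4 ≡ 36^2 = 1296 ≡ 25
35^8 ≡ 25^2 = 625 ≡ 10
35^16 ≡ 10^2 = 100 ≡ 18
25 = 16 + 8 + 1, so 35^25 ≡ 18·10·35 ≡ 27 (mod 41)
9·27 = 243 ≡ 38 (mod 41)
38 ≡ 38 (mod 41), so the signature is genuine.

accept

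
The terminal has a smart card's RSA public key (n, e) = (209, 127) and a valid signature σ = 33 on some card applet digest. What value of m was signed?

33

σ^2 ≡ 33^2 = 1089 ≡ 44
σ^4 ≡ 44^2 = 1936 ≡ 55
σ^8 ≡ 55^2 = 3025 ≡ 99
σ^16 ≡ 99^2 = 9801 ≡ 187
σ^32 ≡ 187^2 = 34969 ≡ 66
σ^64 ≡ 66^2 = 4356 ≡ 176
127 = 64 + 32 + 16 + 8 + 4 + 2 + 1, so σ^127 ≡ 176·66·187·99·55·44·33 ≡ 33 (mod 209)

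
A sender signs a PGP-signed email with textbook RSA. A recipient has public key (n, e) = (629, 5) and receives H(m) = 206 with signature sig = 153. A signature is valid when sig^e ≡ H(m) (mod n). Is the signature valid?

invalid

sig^2 ≡ 153^2 = 23409 ≡ 136
sig^4 ≡ 136^2 = 18496 ≡ 255
5 = 4 + 1, so sig^5 ≡ 255·153 ≡ 17 (mod 629)
17 ≠ 206, so verification fails.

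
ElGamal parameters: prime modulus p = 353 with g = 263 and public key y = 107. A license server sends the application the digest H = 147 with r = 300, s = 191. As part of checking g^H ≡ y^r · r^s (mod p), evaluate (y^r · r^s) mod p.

48

Squares mod 353: 107^1≡107, 107^2≡153, 107^4≡111, 107^8≡319, 107^16≡97, 107^32≡231, 107^64≡58, 107^128≡187, 107^256≡22
300 = 256 + 32 + 8 + 4, so 107^300 ≡ 22·231·319·111 ≡ 81 (mod 353)
Squares mod 353: 300^1≡300, 300^2≡338, 300^4≡225, 300^8≡146, 300^16≡136, 300^32≡140, 300^64≡185, 300^128≡337
191 = 128 + 32 + 16 + 8 + 4 + 2 + 1, so 300^191 ≡ 337·140·136·146·225·338·300 ≡ 249 (mod 353)
y^r · r^s ≡ 81·249 = 20169 ≡ 48 (mod 353)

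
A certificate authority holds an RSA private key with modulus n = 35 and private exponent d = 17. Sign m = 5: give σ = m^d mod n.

m^2 ≡ 5^2 = 25
m^4 ≡ 25^2 = 625 ≡ 30
m^8 ≡ 30^2 = 900 ≡ 25
m^16 ≡ 25^2 = 625 ≡ 30
17 = 16 + 1, so m^17 ≡ 30·5 ≡ 10 (mod 35)

10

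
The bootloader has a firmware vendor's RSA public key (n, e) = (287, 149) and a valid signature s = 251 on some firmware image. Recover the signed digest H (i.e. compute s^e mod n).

s^2 ≡ 251^2 = 63001 ≡ 148
s^4 ≡ 148^2 = 21904 ≡ 92
s^8 ≡ 92^2 = 8464 ≡ 141
s^16 ≡ 141^2 = 19881 ≡ 78
s^32 ≡ 78^2 = 6084 ≡ 57
s^64 ≡ 57^2 = 3249 ≡ 92
s^128 ≡ 92^2 = 8464 ≡ 141
149 = 128 + 16 + 4 + 1, so s^149 ≡ 141·78·92·251 ≡ 90 (mod 287)

90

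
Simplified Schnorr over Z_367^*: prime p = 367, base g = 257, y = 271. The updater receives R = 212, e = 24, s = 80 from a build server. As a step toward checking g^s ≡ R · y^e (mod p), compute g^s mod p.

Squares mod 367: 257^1≡257, 257^2≡356, 257^4≡121, 257^8≡328, 257^16≡53, 257^32≡240, 257^64≡348
80 = 64 + 16, so 257^80 ≡ 348·53 ≡ 94 (mod 367)

94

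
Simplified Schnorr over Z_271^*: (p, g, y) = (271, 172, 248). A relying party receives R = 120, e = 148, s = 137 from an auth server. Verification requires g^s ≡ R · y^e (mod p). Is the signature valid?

valid

g^s mod p:
172^2 = 29584 ≡ 45
172^4 ≡ 45^2 = 2025 ≡ 128
172^8 ≡ 128^2 = 16384 ≡ 124
172^16 ≡ 124^2 = 15376 ≡ 200
172^32 ≡ 200^2 = 40000 ≡ 163
172^64 ≡ 163^2 = 26569 ≡ 11
172^128 ≡ 11^2 = 121
137 = 128 + 8 + 1, so 172^137 ≡ 121·124·172 ≡ 226 (mod 271)
R · y^e mod p:
248^2 = 61504 ≡ 258
248^4 ≡ 258^2 = 66564 ≡ 169
248^8 ≡ 169^2 = 28561 ≡ 106
248^16 ≡ 106^2 = 11236 ≡ 125
248^32 ≡ 125^2 = 15625 ≡ 178
248^64 ≡ 178^2 = 31684 ≡ 248
248^128 ≡ 248^2 = 61504 ≡ 258
148 = 128 + 16 + 4, so 248^148 ≡ 258·125·169 ≡ 169 (mod 271)
120·169 = 20280 ≡ 226 (mod 271)
226 ≡ 226 (mod 271); signature holds.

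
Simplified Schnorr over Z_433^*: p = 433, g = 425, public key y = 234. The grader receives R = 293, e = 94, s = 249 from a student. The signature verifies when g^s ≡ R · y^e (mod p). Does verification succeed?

passes

g^s mod p:
425^2 = 180625 ≡ 64
425^4 ≡ 64^2 = 4096 ≡ 199
425^8 ≡ 199^2 = 39601 ≡ 198
425^16 ≡ 198^2 = 39204 ≡ 234
425^32 ≡ 234^2 = 54756 ≡ 198
425^64 ≡ 198^2 = 39204 ≡ 234
425^128 ≡ 234^2 = 54756 ≡ 198
249 = 128 + 64 + 32 + 16 + 8 + 1, so 425^249 ≡ 198·234·198·234·198·425 ≡ 148 (mod 433)
R · y^e mod p:
234^2 = 54756 ≡ 198
234^4 ≡ 198^2 = 39204 ≡ 234
234^8 ≡ 234^2 = 54756 ≡ 198
234^16 ≡ 198^2 = 39204 ≡ 234
234^32 ≡ 234^2 = 54756 ≡ 198
234^64 ≡ 198^2 = 39204 ≡ 234
94 = 64 + 16 + 8 + 4 + 2, so 234^94 ≡ 234·234·198·234·198 ≡ 234 (mod 433)
293·234 = 68562 ≡ 148 (mod 433)
148 ≡ 148 (mod 433); signature holds.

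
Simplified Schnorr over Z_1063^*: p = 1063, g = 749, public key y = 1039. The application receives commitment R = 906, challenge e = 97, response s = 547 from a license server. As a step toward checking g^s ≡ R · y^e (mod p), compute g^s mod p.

654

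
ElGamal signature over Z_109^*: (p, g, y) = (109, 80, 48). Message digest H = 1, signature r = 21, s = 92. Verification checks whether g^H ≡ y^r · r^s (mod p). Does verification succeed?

passes

Left side g^H mod p:
80^1 mod 109 = 80
Right side y^r · r^s mod p:
Squares mod 109: 48^1≡48, 48^2≡15, 48^4≡7, 48^8≡49, 48^16≡3
21 = 16 + 4 + 1, so 48^21 ≡ 3·7·48 ≡ 27 (mod 109)
Squares mod 109: 21^1≡21, 21^2≡5, 21^4≡25, 21^8≡80, 21^16≡78, 21^32≡89, 21^64≡73
92 = 64 + 16 + 8 + 4, so 21^92 ≡ 73·78·80·25 ≡ 7 (mod 109)
27·7 = 189 ≡ 80 (mod 109)
80 ≡ 80 (mod 109), so the signature is genuine.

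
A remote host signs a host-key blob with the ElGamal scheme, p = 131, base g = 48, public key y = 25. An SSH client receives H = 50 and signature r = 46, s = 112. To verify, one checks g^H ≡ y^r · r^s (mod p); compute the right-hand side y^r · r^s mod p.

62

25^46 mod 131 = 3
46^112 mod 131 = 108
y^r · r^s ≡ 3·108 = 324 ≡ 62 (mod 131)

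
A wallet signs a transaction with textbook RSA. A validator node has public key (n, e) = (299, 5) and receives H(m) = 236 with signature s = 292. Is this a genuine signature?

s^2 ≡ 292^2 = 85264 ≡ 49
s^4 ≡ 49^2 = 2401 ≡ 9
5 = 4 + 1, so s^5 ≡ 9·292 ≡ 236 (mod 299)
s^5 mod 299 = 236 matches H(m).

genuine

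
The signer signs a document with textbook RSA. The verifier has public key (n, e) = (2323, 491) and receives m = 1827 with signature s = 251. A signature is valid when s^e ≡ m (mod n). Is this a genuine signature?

s^2 ≡ 251^2 = 63001 ≡ 280
s^4 ≡ 280^2 = 78400 ≡ 1741
s^8 ≡ 1741^2 = 3031081 ≡ 1889
s^16 ≡ 1889^2 = 3568321 ≡ 193
s^32 ≡ 193^2 = 37249 ≡ 81
s^64 ≡ 81^2 = 6561 ≡ 1915
s^128 ≡ 1915^2 = 3667225 ≡ 1531
s^256 ≡ 1531^2 = 2343961 ≡ 54
491 = 256 + 128 + 64 + 32 + 8 + 2 + 1, so s^491 ≡ 54·1531·1915·81·1889·280·251 ≡ 1827 (mod 2323)
1827 = m, so the signature checks out.

genuine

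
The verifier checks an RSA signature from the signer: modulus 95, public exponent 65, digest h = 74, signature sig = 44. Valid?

yes

Squares mod 95: sig^1≡44, sig^2≡36, sig^4≡61, sig^8≡16, sig^16≡66, sig^32≡81, sig^64≡6
65 = 64 + 1, so sig^65 ≡ 6·44 ≡ 74 (mod 95)
sig^65 mod 95 = 74 matches h.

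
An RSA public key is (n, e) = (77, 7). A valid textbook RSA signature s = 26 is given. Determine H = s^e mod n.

s^2 ≡ 26^2 = 676 ≡ 60
s^4 ≡ 60^2 = 3600 ≡ 58
7 = 4 + 2 + 1, so s^7 ≡ 58·60·26 ≡ 5 (mod 77)

5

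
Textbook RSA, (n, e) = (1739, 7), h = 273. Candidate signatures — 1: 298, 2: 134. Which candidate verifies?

2

Candidate 1: 298^7 mod 1739 = 831
Candidate 2: 134^7 mod 1739 = 273
  → matches h = 273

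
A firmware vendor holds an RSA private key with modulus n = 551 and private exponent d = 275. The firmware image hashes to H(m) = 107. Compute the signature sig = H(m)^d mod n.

(H(m))^2 ≡ 107^2 = 11449 ≡ 429
(H(m))^4 ≡ 429^2 = 184041 ≡ 7
(H(m))^8 ≡ 7^2 = 49
(H(m))^16 ≡ 49^2 = 2401 ≡ 197
(H(m))^32 ≡ 197^2 = 38809 ≡ 239
(H(m))^64 ≡ 239^2 = 57121 ≡ 368
(H(m))^128 ≡ 368^2 = 135424 ≡ 429
(H(m))^256 ≡ 429^2 = 184041 ≡ 7
275 = 256 + 16 + 2 + 1, so (H(m))^275 ≡ 7·197·429·107 ≡ 255 (mod 551)

255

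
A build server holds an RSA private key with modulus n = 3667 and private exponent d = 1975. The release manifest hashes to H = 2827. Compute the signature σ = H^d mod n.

1910

H^2 ≡ 2827^2 = 7991929 ≡ 1536
H^4 ≡ 1536^2 = 2359296 ≡ 1415
H^8 ≡ 1415^2 = 2002225 ≡ 43
H^16 ≡ 43^2 = 1849
H^32 ≡ 1849^2 = 3418801 ≡ 1157
H^64 ≡ 1157^2 = 1338649 ≡ 194
H^128 ≡ 194^2 = 37636 ≡ 966
H^256 ≡ 966^2 = 933156 ≡ 1738
H^512 ≡ 1738^2 = 3020644 ≡ 2703
H^1024 ≡ 2703^2 = 7306209 ≡ 1545
1975 = 1024 + 512 + 256 + 128 + 32 + 16 + 4 + 2 + 1, so H^1975 ≡ 1545·2703·1738·966·1157·1849·1415·1536·2827 ≡ 1910 (mod 3667)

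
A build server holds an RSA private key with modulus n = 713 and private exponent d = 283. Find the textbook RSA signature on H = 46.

H^2 ≡ 46^2 = 2116 ≡ 690
H^4 ≡ 690^2 = 476100 ≡ 529
H^8 ≡ 529^2 = 279841 ≡ 345
H^16 ≡ 345^2 = 119025 ≡ 667
H^32 ≡ 667^2 = 444889 ≡ 690
H^64 ≡ 690^2 = 476100 ≡ 529
H^128 ≡ 529^2 = 279841 ≡ 345
H^256 ≡ 345^2 = 119025 ≡ 667
283 = 256 + 16 + 8 + 2 + 1, so H^283 ≡ 667·667·345·690·46 ≡ 368 (mod 713)

368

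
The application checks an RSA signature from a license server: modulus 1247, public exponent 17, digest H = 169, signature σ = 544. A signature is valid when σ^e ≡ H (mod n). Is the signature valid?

σ^2 ≡ 544^2 = 295936 ≡ 397
σ^4 ≡ 397^2 = 157609 ≡ 487
σ^8 ≡ 487^2 = 237169 ≡ 239
σ^16 ≡ 239^2 = 57121 ≡ 1006
17 = 16 + 1, so σ^17 ≡ 1006·544 ≡ 1078 (mod 1247)
1078 ≠ 169, so verification fails.

invalid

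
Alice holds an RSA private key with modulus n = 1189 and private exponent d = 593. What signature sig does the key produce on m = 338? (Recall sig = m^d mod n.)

1123

m^2 ≡ 338^2 = 114244 ≡ 100
m^4 ≡ 100^2 = 10000 ≡ 488
m^8 ≡ 488^2 = 238144 ≡ 344
m^16 ≡ 344^2 = 118336 ≡ 625
m^32 ≡ 625^2 = 390625 ≡ 633
m^64 ≡ 633^2 = 400689 ≡ 1185
m^128 ≡ 1185^2 = 1404225 ≡ 16
m^256 ≡ 16^2 = 256
m^512 ≡ 256^2 = 65536 ≡ 141
593 = 512 + 64 + 16 + 1, so m^593 ≡ 141·1185·625·338 ≡ 1123 (mod 1189)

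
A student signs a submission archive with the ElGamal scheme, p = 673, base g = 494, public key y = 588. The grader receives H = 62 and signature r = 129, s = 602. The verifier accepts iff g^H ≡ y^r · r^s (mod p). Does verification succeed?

passes

Left side g^H mod p:
494^62 mod 673 = 100
Right side y^r · r^s mod p:
588^129 mod 673 = 52
129^602 mod 673 = 209
52·209 = 10868 ≡ 100 (mod 673)
100 ≡ 100 (mod 673), so the signature is genuine.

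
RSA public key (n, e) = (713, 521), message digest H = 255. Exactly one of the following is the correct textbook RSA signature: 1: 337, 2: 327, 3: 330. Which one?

Candidate 1: Squares mod 713: 337^1≡337, 337^2≡202, 337^4≡163, 337^8≡188, 337^16≡407, 337^32≡233, 337^64≡101, 337^128≡219, 337^256≡190, 337^512≡450; 521 = 512 + 8 + 1, so 337^521 ≡ 450·188·337 ≡ 182 (mod 713)
Candidate 2: Squares mod 713: 327^1≡327, 327^2≡692, 327^4≡441, 327^8≡545, 327^16≡417, 327^32≡630, 327^64≡472, 327^128≡328, 327^256≡634, 327^512≡537; 521 = 512 + 8 + 1, so 327^521 ≡ 537·545·327 ≡ 456 (mod 713)
Candidate 3: Squares mod 713: 330^1≡330, 330^2≡524, 330^4≡71, 330^8≡50, 330^16≡361, 330^32≡555, 330^64≡9, 330^128≡81, 330^256≡144, 330^512≡59; 521 = 512 + 8 + 1, so 330^521 ≡ 59·50·330 ≡ 255 (mod 713)
  → matches H = 255

3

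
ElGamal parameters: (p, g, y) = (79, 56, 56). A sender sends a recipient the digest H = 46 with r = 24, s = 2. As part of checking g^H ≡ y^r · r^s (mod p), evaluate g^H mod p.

56^2 = 3136 ≡ 55
56^4 ≡ 55^2 = 3025 ≡ 23
56^8 ≡ 23^2 = 529 ≡ 55
56^16 ≡ 55^2 = 3025 ≡ 23
56^32 ≡ 23^2 = 529 ≡ 55
46 = 32 + 8 + 4 + 2, so 56^46 ≡ 55·55·23·55 ≡ 23 (mod 79)

23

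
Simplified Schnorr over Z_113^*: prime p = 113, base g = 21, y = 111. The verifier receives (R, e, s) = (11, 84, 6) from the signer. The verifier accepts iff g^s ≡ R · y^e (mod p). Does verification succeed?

fails

g^s mod p:
Squares mod 113: 21^1≡21, 21^2≡102, 21^4≡8
6 = 4 + 2, so 21^6 ≡ 8·102 ≡ 25 (mod 113)
R · y^e mod p:
Squares mod 113: 111^1≡111, 111^2≡4, 111^4≡16, 111^8≡30, 111^16≡109, 111^32≡16, 111^64≡30
84 = 64 + 16 + 4, so 111^84 ≡ 30·109·16 ≡ 1 (mod 113)
11·1 = 11 ≡ 11 (mod 113)
25 ≠ 11; the check fails.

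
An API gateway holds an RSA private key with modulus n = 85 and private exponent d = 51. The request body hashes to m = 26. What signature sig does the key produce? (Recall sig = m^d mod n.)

66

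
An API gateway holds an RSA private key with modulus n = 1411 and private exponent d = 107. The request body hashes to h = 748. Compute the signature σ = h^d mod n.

h^2 ≡ 748^2 = 559504 ≡ 748
h^4 ≡ 748^2 = 559504 ≡ 748
h^8 ≡ 748^2 = 559504 ≡ 748
h^16 ≡ 748^2 = 559504 ≡ 748
h^32 ≡ 748^2 = 559504 ≡ 748
h^64 ≡ 748^2 = 559504 ≡ 748
107 = 64 + 32 + 8 + 2 + 1, so h^107 ≡ 748·748·748·748·748 ≡ 748 (mod 1411)

748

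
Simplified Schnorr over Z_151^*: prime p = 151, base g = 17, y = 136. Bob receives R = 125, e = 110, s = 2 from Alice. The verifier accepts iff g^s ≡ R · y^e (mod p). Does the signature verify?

g^s mod p:
17^2 = 289 ≡ 138
R · y^e mod p:
136^2 = 18496 ≡ 74
136^4 ≡ 74^2 = 5476 ≡ 40
136^8 ≡ 40^2 = 1600 ≡ 90
136^16 ≡ 90^2 = 8100 ≡ 97
136^32 ≡ 97^2 = 9409 ≡ 47
136^64 ≡ 47^2 = 2209 ≡ 95
110 = 64 + 32 + 8 + 4 + 2, so 136^110 ≡ 95·47·90·40·74 ≡ 76 (mod 151)
125·76 = 9500 ≡ 138 (mod 151)
138 ≡ 138 (mod 151); signature holds.

verifies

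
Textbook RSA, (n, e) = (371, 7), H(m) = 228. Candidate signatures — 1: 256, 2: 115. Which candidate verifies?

Candidate 1: Squares mod 371: 256^1≡256, 256^2≡240, 256^4≡95; 7 = 4 + 2 + 1, so 256^7 ≡ 95·240·256 ≡ 228 (mod 371)
  → matches H(m) = 228
Candidate 2: Squares mod 371: 115^1≡115, 115^2≡240, 115^4≡95; 7 = 4 + 2 + 1, so 115^7 ≡ 95·240·115 ≡ 143 (mod 371)

1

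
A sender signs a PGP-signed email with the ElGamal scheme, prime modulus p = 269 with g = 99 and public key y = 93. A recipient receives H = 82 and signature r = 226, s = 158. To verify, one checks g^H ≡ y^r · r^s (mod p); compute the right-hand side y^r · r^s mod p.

14

Squares mod 269: 93^1≡93, 93^2≡41, 93^4≡67, 93^8≡185, 93^16≡62, 93^32≡78, 93^64≡166, 93^128≡118
226 = 128 + 64 + 32 + 2, so 93^226 ≡ 118·166·78·41 ≡ 125 (mod 269)
Squares mod 269: 226^1≡226, 226^2≡235, 226^4≡80, 226^8≡213, 226^16≡177, 226^32≡125, 226^64≡23, 226^128≡260
158 = 128 + 16 + 8 + 4 + 2, so 226^158 ≡ 260·177·213·80·235 ≡ 41 (mod 269)
y^r · r^s ≡ 125·41 = 5125 ≡ 14 (mod 269)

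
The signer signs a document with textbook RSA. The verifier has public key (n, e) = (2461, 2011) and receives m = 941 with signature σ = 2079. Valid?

no

σ^2 ≡ 2079^2 = 4322241 ≡ 725
σ^4 ≡ 725^2 = 525625 ≡ 1432
σ^8 ≡ 1432^2 = 2050624 ≡ 611
σ^16 ≡ 611^2 = 373321 ≡ 1710
σ^32 ≡ 1710^2 = 2924100 ≡ 432
σ^64 ≡ 432^2 = 186624 ≡ 2049
σ^128 ≡ 2049^2 = 4198401 ≡ 2396
σ^256 ≡ 2396^2 = 5740816 ≡ 1764
σ^512 ≡ 1764^2 = 3111696 ≡ 992
σ^1024 ≡ 992^2 = 984064 ≡ 2125
2011 = 1024 + 512 + 256 + 128 + 64 + 16 + 8 + 2 + 1, so σ^2011 ≡ 2125·992·1764·2396·2049·1710·611·725·2079 ≡ 1520 (mod 2461)
σ^2011 mod 2461 = 1520, but m = 941.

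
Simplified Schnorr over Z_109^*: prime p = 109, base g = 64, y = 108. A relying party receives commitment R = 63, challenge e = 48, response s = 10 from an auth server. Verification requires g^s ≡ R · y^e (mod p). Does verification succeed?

fails

g^s mod p:
64^2 = 4096 ≡ 63
64^4 ≡ 63^2 = 3969 ≡ 45
64^8 ≡ 45^2 = 2025 ≡ 63
10 = 8 + 2, so 64^10 ≡ 63·63 ≡ 45 (mod 109)
R · y^e mod p:
108^2 = 11664 ≡ 1
108^4 ≡ 1^2 = 1
108^8 ≡ 1^2 = 1
108^16 ≡ 1^2 = 1
108^32 ≡ 1^2 = 1
48 = 32 + 16, so 108^48 ≡ 1·1 ≡ 1 (mod 109)
63·1 = 63 ≡ 63 (mod 109)
45 ≠ 63; the check fails.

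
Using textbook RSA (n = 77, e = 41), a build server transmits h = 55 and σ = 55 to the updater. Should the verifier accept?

accept

σ^41 mod 77 = 55
Since 55 equals the digest 55, verification succeeds.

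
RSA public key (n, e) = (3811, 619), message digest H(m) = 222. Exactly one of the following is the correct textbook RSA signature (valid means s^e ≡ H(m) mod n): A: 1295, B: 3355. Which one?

A

Candidate A: 1295^619 mod 3811 = 222
  → matches H(m) = 222
Candidate B: 3355^619 mod 3811 = 1767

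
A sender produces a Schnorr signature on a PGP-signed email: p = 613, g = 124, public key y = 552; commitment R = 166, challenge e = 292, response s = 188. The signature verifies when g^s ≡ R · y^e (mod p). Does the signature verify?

does not verify

g^s mod p:
124^2 = 15376 ≡ 51
124^4 ≡ 51^2 = 2601 ≡ 149
124^8 ≡ 149^2 = 22201 ≡ 133
124^16 ≡ 133^2 = 17689 ≡ 525
124^32 ≡ 525^2 = 275625 ≡ 388
124^64 ≡ 388^2 = 150544 ≡ 359
124^128 ≡ 359^2 = 128881 ≡ 151
188 = 128 + 32 + 16 + 8 + 4, so 124^188 ≡ 151·388·525·133·149 ≡ 154 (mod 613)
R · y^e mod p:
552^2 = 304704 ≡ 43
552^4 ≡ 43^2 = 1849 ≡ 10
552^8 ≡ 10^2 = 100
552^16 ≡ 100^2 = 10000 ≡ 192
552^32 ≡ 192^2 = 36864 ≡ 84
552^64 ≡ 84^2 = 7056 ≡ 313
552^128 ≡ 313^2 = 97969 ≡ 502
552^256 ≡ 502^2 = 252004 ≡ 61
292 = 256 + 32 + 4, so 552^292 ≡ 61·84·10 ≡ 361 (mod 613)
166·361 = 59926 ≡ 465 (mod 613)
154 ≠ 465; the check fails.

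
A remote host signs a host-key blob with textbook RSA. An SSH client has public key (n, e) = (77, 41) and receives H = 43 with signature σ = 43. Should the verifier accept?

σ^2 ≡ 43^2 = 1849 ≡ 1
σ^4 ≡ 1^2 = 1
σ^8 ≡ 1^2 = 1
σ^16 ≡ 1^2 = 1
σ^32 ≡ 1^2 = 1
41 = 32 + 8 + 1, so σ^41 ≡ 1·1·43 ≡ 43 (mod 77)
Since 43 equals the digest 43, verification succeeds.

accept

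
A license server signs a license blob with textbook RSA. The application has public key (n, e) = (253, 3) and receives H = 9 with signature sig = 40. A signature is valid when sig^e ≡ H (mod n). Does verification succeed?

fails

sig^2 ≡ 40^2 = 1600 ≡ 82
3 = 2 + 1, so sig^3 ≡ 82·40 ≡ 244 (mod 253)
sig^3 mod 253 = 244, but H = 9.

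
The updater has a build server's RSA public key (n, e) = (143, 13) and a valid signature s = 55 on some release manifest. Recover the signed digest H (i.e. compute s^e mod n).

Squares mod 143: s^1≡55, s^2≡22, s^4≡55, s^8≡22
13 = 8 + 4 + 1, so s^13 ≡ 22·55·55 ≡ 55 (mod 143)

55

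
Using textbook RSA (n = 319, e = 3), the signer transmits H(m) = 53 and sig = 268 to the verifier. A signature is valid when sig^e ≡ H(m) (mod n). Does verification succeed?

sig^2 ≡ 268^2 = 71824 ≡ 49
3 = 2 + 1, so sig^3 ≡ 49·268 ≡ 53 (mod 319)
sig^3 mod 319 = 53 matches H(m).

passes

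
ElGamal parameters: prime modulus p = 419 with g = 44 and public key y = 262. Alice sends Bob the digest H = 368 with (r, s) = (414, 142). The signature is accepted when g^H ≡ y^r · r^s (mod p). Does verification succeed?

passes

Left side g^H mod p:
44^2 = 1936 ≡ 260
44^4 ≡ 260^2 = 67600 ≡ 141
44^8 ≡ 141^2 = 19881 ≡ 188
44^16 ≡ 188^2 = 35344 ≡ 148
44^32 ≡ 148^2 = 21904 ≡ 116
44^64 ≡ 116^2 = 13456 ≡ 48
44^128 ≡ 48^2 = 2304 ≡ 209
44^256 ≡ 209^2 = 43681 ≡ 105
368 = 256 + 64 + 32 + 16, so 44^368 ≡ 105·48·116·148 ≡ 287 (mod 419)
Right side y^r · r^s mod p:
262^2 = 68644 ≡ 347
262^4 ≡ 347^2 = 120409 ≡ 156
262^8 ≡ 156^2 = 24336 ≡ 34
262^16 ≡ 34^2 = 1156 ≡ 318
262^32 ≡ 318^2 = 101124 ≡ 145
262^64 ≡ 145^2 = 21025 ≡ 75
262^128 ≡ 75^2 = 5625 ≡ 178
262^256 ≡ 178^2 = 31684 ≡ 259
414 = 256 + 128 + 16 + 8 + 4 + 2, so 262^414 ≡ 259·178·318·34·156·347 ≡ 325 (mod 419)
414^2 = 171396 ≡ 25
414^4 ≡ 25^2 = 625 ≡ 206
414^8 ≡ 206^2 = 42436 ≡ 117
414^16 ≡ 117^2 = 13689 ≡ 281
414^32 ≡ 281^2 = 78961 ≡ 189
414^64 ≡ 189^2 = 35721 ≡ 106
414^128 ≡ 106^2 = 11236 ≡ 342
142 = 128 + 8 + 4 + 2, so 414^142 ≡ 342·117·206·25 ≡ 358 (mod 419)
325·358 = 116350 ≡ 287 (mod 419)
287 ≡ 287 (mod 419), so the signature is genuine.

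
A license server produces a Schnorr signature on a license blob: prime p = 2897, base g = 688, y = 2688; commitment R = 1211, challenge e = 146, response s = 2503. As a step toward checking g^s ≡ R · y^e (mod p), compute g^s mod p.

Squares mod 2897: 688^1≡688, 688^2≡1133, 688^4≡318, 688^8≡2626, 688^16≡1016, 688^32≡924, 688^64≡2058, 688^128≡2847, 688^256≡2500, 688^512≡1171, 688^1024≡960, 688^2048≡354
2503 = 2048 + 256 + 128 + 64 + 4 + 2 + 1, so 688^2503 ≡ 354·2500·2847·2058·318·1133·688 ≡ 2502 (mod 2897)

2502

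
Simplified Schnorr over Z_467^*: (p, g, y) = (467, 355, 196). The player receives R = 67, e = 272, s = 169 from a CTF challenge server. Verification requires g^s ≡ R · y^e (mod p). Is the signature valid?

g^s mod p:
355^169 mod 467 = 308
R · y^e mod p:
196^272 mod 467 = 144
67·144 = 9648 ≡ 308 (mod 467)
308 ≡ 308 (mod 467); signature holds.

valid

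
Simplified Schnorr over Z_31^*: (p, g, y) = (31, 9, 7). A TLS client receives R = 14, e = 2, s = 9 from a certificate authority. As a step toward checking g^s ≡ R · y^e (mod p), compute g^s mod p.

9^2 = 81 ≡ 19
9^4 ≡ 19^2 = 361 ≡ 20
9^8 ≡ 20^2 = 400 ≡ 28
9 = 8 + 1, so 9^9 ≡ 28·9 ≡ 4 (mod 31)

4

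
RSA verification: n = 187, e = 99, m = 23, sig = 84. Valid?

sig^99 mod 187 = 118
118 ≠ 23, so verification fails.

no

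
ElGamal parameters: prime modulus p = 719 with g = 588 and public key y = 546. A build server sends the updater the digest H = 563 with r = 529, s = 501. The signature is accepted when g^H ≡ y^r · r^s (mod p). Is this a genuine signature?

Left side g^H mod p:
Squares mod 719: 588^1≡588, 588^2≡624, 588^4≡397, 588^8≡148, 588^16≡334, 588^32≡111, 588^64≡98, 588^128≡257, 588^256≡620, 588^512≡454
563 = 512 + 32 + 16 + 2 + 1, so 588^563 ≡ 454·111·334·624·588 ≡ 72 (mod 719)
Right side y^r · r^s mod p:
Squares mod 719: 546^1≡546, 546^2≡450, 546^4≡461, 546^8≡416, 546^16≡496, 546^32≡118, 546^64≡263, 546^128≡145, 546^256≡174, 546^512≡78
529 = 512 + 16 + 1, so 546^529 ≡ 78·496·546 ≡ 147 (mod 719)
Squares mod 719: 529^1≡529, 529^2≡150, 529^4≡211, 529^8≡662, 529^16≡373, 529^32≡362, 529^64≡186, 529^128≡84, 529^256≡585
501 = 256 + 128 + 64 + 32 + 16 + 4 + 1, so 529^501 ≡ 585·84·186·362·373·211·529 ≡ 554 (mod 719)
147·554 = 81438 ≡ 191 (mod 719)
72 ≠ 191, so verification fails.

forged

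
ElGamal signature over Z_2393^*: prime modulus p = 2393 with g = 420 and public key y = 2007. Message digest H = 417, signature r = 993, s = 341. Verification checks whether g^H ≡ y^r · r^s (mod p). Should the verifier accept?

Left side g^H mod p:
420^2 = 176400 ≡ 1711
420^4 ≡ 1711^2 = 2927521 ≡ 882
420^8 ≡ 882^2 = 777924 ≡ 199
420^16 ≡ 199^2 = 39601 ≡ 1313
420^32 ≡ 1313^2 = 1723969 ≡ 1009
420^64 ≡ 1009^2 = 1018081 ≡ 1056
420^128 ≡ 1056^2 = 1115136 ≡ 2391
420^256 ≡ 2391^2 = 5716881 ≡ 4
417 = 256 + 128 + 32 + 1, so 420^417 ≡ 4·2391·1009·420 ≡ 641 (mod 2393)
Right side y^r · r^s mod p:
2007^2 = 4028049 ≡ 630
2007^4 ≡ 630^2 = 396900 ≡ 2055
2007^8 ≡ 2055^2 = 4223025 ≡ 1773
2007^16 ≡ 1773^2 = 3143529 ≡ 1520
2007^32 ≡ 1520^2 = 2310400 ≡ 1155
2007^64 ≡ 1155^2 = 1334025 ≡ 1124
2007^128 ≡ 1124^2 = 1263376 ≡ 2265
2007^256 ≡ 2265^2 = 5130225 ≡ 2026
2007^512 ≡ 2026^2 = 4104676 ≡ 681
993 = 512 + 256 + 128 + 64 + 32 + 1, so 2007^993 ≡ 681·2026·2265·1124·1155·2007 ≡ 2042 (mod 2393)
993^2 = 986049 ≡ 133
993^4 ≡ 133^2 = 17689 ≡ 938
993^8 ≡ 938^2 = 879844 ≡ 1613
993^16 ≡ 1613^2 = 2601769 ≡ 578
993^32 ≡ 578^2 = 334084 ≡ 1457
993^64 ≡ 1457^2 = 2122849 ≡ 258
993^128 ≡ 258^2 = 66564 ≡ 1953
993^256 ≡ 1953^2 = 3814209 ≡ 2160
341 = 256 + 64 + 16 + 4 + 1, so 993^341 ≡ 2160·258·578·938·993 ≡ 2232 (mod 2393)
2042·2232 = 4557744 ≡ 1472 (mod 2393)
641 ≠ 1472, so verification fails.

reject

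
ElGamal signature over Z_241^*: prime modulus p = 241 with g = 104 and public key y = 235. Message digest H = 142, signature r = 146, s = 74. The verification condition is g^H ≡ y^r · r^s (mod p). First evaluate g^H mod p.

188

Squares mod 241: 104^1≡104, 104^2≡212, 104^4≡118, 104^8≡187, 104^16≡24, 104^32≡94, 104^64≡160, 104^128≡54
142 = 128 + 8 + 4 + 2, so 104^142 ≡ 54·187·118·212 ≡ 188 (mod 241)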